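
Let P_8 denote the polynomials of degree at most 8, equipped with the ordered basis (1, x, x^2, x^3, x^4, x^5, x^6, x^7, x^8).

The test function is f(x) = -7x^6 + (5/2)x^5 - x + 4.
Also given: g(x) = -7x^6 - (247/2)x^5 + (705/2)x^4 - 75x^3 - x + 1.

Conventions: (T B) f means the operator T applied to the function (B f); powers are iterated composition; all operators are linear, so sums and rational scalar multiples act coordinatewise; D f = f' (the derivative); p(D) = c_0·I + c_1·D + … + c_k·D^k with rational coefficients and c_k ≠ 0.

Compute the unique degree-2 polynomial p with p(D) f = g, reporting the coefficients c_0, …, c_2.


D^0 f = -7x^6 + (5/2)x^5 - x + 4
D^1 f = -42x^5 + (25/2)x^4 - 1
D^2 f = -210x^4 + 50x^3
matching coefficients of g against c_0 f + c_1 Df + … from the top degree down determines the c_i
solution: c_0 = 1, c_1 = 3, c_2 = -3/2

c_0 = 1, c_1 = 3, c_2 = -3/2


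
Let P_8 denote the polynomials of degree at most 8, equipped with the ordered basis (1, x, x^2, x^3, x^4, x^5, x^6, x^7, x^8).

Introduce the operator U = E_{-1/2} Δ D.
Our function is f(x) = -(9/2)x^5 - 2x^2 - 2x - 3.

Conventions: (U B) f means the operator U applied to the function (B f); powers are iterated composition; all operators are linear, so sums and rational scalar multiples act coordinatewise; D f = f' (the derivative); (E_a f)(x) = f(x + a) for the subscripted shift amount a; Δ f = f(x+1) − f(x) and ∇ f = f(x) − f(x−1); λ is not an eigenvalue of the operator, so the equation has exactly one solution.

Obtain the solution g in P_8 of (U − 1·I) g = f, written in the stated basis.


the image equals g(x) = (9/2)x^5 + 90x^3 + 2x^2 + (1129/2)x + 7

write g with unknown coordinates in the stated basis and equate coefficients in (U − 1·I) g = f
solving from the highest basis element down gives g = (9/2)x^5 + 90x^3 + 2x^2 + (1129/2)x + 7
check: U g = 90x^3 + (1125/2)x + 4
so U g − 1·g = -(9/2)x^5 - 2x^2 - 2x - 3 = f ✓


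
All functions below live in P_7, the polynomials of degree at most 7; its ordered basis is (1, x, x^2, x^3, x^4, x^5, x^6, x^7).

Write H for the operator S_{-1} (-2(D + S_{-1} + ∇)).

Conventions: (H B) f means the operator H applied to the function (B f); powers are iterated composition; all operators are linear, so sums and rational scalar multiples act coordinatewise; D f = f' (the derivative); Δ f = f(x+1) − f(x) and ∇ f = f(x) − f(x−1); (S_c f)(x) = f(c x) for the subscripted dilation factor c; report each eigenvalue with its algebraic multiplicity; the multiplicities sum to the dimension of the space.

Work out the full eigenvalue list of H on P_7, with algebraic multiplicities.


λ = -2 (multiplicity 8)

image of 1: -2
image of x: -2x - 4
image of x^2: -2x^2 + 8x + 2
image of x^3: -2x^3 - 12x^2 - 6x - 2
image of x^4: -2x^4 + 16x^3 + 12x^2 + 8x + 2
image of x^5: -2x^5 - 20x^4 - 20x^3 - 20x^2 - 10x - 2
image of x^6: -2x^6 + 24x^5 + 30x^4 + 40x^3 + 30x^2 + 12x + 2
image of x^7: -2x^7 - 28x^6 - 42x^5 - 70x^4 - 70x^3 - 42x^2 - 14x - 2
the matrix is upper triangular; its diagonal is (-2, -2, -2, -2, -2, -2, -2, -2)
for a triangular matrix the eigenvalues are the diagonal entries, with algebraic multiplicity their repetition count


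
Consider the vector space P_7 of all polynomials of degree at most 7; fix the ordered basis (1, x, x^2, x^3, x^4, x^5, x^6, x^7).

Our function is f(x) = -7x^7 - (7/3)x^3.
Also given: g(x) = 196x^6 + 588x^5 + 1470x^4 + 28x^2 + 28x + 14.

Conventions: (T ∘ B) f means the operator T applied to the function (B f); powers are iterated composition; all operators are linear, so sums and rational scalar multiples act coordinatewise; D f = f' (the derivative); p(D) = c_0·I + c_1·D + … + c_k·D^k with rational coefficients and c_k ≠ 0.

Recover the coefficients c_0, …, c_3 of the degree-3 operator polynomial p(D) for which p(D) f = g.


D^0 f = -7x^7 - (7/3)x^3
D^1 f = -49x^6 - 7x^2
D^2 f = -294x^5 - 14x
D^3 f = -1470x^4 - 14
matching coefficients of g against c_0 f + c_1 Df + … from the top degree down determines the c_i
solution: c_0 = 0, c_1 = -4, c_2 = -2, c_3 = -1

p(D) = -4·D − 2·D^2 − D^3, i.e. c_0 = 0, c_1 = -4, c_2 = -2, c_3 = -1


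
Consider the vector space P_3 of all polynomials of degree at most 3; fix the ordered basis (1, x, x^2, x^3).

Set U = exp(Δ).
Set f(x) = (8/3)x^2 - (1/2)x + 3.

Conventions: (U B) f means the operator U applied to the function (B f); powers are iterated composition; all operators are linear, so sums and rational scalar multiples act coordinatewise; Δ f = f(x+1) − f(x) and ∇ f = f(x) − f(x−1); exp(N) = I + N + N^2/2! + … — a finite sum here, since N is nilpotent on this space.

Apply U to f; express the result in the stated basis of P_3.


the image equals g(x) = (8/3)x^2 + (29/6)x + 47/6

order-1 term: (16/3)x + 13/6
order-2 term: 8/3
the series for exp(Δ) f terminates at order 2
exp(Δ) f = (8/3)x^2 + (29/6)x + 47/6


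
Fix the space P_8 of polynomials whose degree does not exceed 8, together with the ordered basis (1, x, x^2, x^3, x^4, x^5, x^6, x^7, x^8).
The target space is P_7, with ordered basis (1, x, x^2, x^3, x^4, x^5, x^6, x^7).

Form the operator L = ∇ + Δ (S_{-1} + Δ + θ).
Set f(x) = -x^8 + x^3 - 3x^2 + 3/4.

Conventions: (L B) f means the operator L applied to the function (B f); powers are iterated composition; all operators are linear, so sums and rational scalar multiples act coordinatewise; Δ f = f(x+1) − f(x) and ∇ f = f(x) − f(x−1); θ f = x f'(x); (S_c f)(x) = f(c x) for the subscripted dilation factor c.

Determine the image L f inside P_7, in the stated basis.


∇ f = -8x^7 + 28x^6 - 56x^5 + 70x^4 - 56x^3 + 31x^2 - 17x + 5
S_{-1} f = -x^8 - x^3 - 3x^2 + 3/4
Δ f = -8x^7 - 28x^6 - 56x^5 - 70x^4 - 56x^3 - 25x^2 - 11x - 3
θ f = -8x^8 + 3x^3 - 6x^2
(S_{-1} + Δ + θ) f = -9x^8 - 8x^7 - 28x^6 - 56x^5 - 70x^4 - 54x^3 - 34x^2 - 11x - 9/4
Δ (S_{-1} + Δ + θ) f = -72x^7 - 308x^6 - 840x^5 - 1610x^4 - 2184x^3 - 1982x^2 - 1086x - 270
(∇ + Δ (S_{-1} + Δ + θ)) f = -80x^7 - 280x^6 - 896x^5 - 1540x^4 - 2240x^3 - 1951x^2 - 1103x - 265

the result is g(x) = -80x^7 - 280x^6 - 896x^5 - 1540x^4 - 2240x^3 - 1951x^2 - 1103x - 265


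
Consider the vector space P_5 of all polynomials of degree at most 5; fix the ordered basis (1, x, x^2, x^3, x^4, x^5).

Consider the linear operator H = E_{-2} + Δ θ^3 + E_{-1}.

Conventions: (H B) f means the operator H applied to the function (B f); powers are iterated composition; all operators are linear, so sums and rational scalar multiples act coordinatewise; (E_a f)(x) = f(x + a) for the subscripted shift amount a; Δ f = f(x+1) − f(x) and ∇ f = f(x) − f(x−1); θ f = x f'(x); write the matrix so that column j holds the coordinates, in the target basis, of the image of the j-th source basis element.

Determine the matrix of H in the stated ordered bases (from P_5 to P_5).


image of 1: 2
image of x: 2x - 2
image of x^2: 2x^2 + 10x + 13
image of x^3: 2x^3 + 72x^2 + 96x + 18
image of x^4: 2x^4 + 244x^3 + 414x^2 + 220x + 81
image of x^5: 2x^5 + 610x^4 + 1300x^3 + 1160x^2 + 710x + 92
each image's coordinates form column j of the matrix

the matrix is [[2, -2, 13, 18, 81, 92]; [0, 2, 10, 96, 220, 710]; [0, 0, 2, 72, 414, 1160]; [0, 0, 0, 2, 244, 1300]; [0, 0, 0, 0, 2, 610]; [0, 0, 0, 0, 0, 2]] (rows listed top to bottom)


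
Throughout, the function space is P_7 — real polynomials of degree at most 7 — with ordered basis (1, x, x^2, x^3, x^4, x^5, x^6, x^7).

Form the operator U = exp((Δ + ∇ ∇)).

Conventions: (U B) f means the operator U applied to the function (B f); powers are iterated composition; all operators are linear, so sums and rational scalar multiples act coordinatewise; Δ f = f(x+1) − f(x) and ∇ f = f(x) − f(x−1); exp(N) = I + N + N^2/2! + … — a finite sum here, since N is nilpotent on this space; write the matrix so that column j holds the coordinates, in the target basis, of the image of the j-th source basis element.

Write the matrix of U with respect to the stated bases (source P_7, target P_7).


the matrix is [[1, 1, 4, 5, 41, 12, 895, -1951]; [0, 1, 2, 12, 20, 205, 72, 6265]; [0, 0, 1, 3, 24, 50, 615, 252]; [0, 0, 0, 1, 4, 40, 100, 1435]; [0, 0, 0, 0, 1, 5, 60, 175]; [0, 0, 0, 0, 0, 1, 6, 84]; [0, 0, 0, 0, 0, 0, 1, 7]; [0, 0, 0, 0, 0, 0, 0, 1]] (rows listed top to bottom)

image of 1: 1
image of x: x + 1
image of x^2: x^2 + 2x + 4
image of x^3: x^3 + 3x^2 + 12x + 5
image of x^4: x^4 + 4x^3 + 24x^2 + 20x + 41
image of x^5: x^5 + 5x^4 + 40x^3 + 50x^2 + 205x + 12
image of x^6: x^6 + 6x^5 + 60x^4 + 100x^3 + 615x^2 + 72x + 895
image of x^7: x^7 + 7x^6 + 84x^5 + 175x^4 + 1435x^3 + 252x^2 + 6265x - 1951
each image's coordinates form column j of the matrix


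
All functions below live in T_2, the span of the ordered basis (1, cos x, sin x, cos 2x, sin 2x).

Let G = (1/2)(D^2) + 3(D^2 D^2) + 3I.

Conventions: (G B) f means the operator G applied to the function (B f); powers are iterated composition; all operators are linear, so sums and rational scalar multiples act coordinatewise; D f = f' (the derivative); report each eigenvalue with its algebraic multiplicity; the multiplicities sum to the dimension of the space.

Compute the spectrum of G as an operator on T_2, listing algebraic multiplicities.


λ = 3 (multiplicity 1), λ = 11/2 (multiplicity 2), λ = 49 (multiplicity 2)

image of 1: 3
image of cos x: (11/2)cos x
image of sin x: (11/2)sin x
image of cos 2x: 49cos 2x
image of sin 2x: 49sin 2x
the matrix is diagonal; its diagonal is (3, 11/2, 11/2, 49, 49)
for a triangular matrix the eigenvalues are the diagonal entries, with algebraic multiplicity their repetition count


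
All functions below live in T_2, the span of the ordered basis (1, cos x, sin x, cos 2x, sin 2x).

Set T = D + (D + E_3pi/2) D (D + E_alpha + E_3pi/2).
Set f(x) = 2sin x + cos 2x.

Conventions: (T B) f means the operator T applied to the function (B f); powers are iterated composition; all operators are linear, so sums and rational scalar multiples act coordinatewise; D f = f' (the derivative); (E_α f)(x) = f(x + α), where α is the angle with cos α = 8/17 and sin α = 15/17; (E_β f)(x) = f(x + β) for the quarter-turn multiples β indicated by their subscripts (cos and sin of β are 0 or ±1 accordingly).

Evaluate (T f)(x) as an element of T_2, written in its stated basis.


g(x) = 2cos x + (3436/289)cos 2x + (1794/289)sin 2x

D f = 2cos x - 2sin 2x
D f = 2cos x - 2sin 2x
E_alpha f = (30/17)cos x + (16/17)sin x - (161/289)cos 2x - (240/289)sin 2x
E_3pi/2 f = -2cos x - cos 2x
(D + E_alpha + E_3pi/2) f = (30/17)cos x + (16/17)sin x - (450/289)cos 2x - (818/289)sin 2x
D (D + E_alpha + E_3pi/2) f = (16/17)cos x - (30/17)sin x - (1636/289)cos 2x + (900/289)sin 2x
D D (D + E_alpha + E_3pi/2) f = -(30/17)cos x - (16/17)sin x + (1800/289)cos 2x + (3272/289)sin 2x
E_3pi/2 D (D + E_alpha + E_3pi/2) f = (30/17)cos x + (16/17)sin x + (1636/289)cos 2x - (900/289)sin 2x
(D + E_3pi/2) D (D + E_alpha + E_3pi/2) f = (3436/289)cos 2x + (2372/289)sin 2x
(D + (D + E_3pi/2) D (D + E_alpha + E_3pi/2)) f = 2cos x + (3436/289)cos 2x + (1794/289)sin 2x


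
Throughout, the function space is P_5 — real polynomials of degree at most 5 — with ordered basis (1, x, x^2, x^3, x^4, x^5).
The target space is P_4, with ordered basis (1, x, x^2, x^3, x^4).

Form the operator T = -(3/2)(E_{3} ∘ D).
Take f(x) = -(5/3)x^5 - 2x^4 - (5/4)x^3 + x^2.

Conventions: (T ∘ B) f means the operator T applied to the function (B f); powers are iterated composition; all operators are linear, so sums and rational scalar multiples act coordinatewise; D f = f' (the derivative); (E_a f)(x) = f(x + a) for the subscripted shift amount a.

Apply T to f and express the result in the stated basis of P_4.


D f = -(25/3)x^4 - 8x^3 - (15/4)x^2 + 2x
E_{3} D f = -(25/3)x^4 - 108x^3 - (2103/4)x^2 - (2273/2)x - 3675/4
(-(3/2)(E_{3} ∘ D)) f = (25/2)x^4 + 162x^3 + (6309/8)x^2 + (6819/4)x + 11025/8

g(x) = (25/2)x^4 + 162x^3 + (6309/8)x^2 + (6819/4)x + 11025/8


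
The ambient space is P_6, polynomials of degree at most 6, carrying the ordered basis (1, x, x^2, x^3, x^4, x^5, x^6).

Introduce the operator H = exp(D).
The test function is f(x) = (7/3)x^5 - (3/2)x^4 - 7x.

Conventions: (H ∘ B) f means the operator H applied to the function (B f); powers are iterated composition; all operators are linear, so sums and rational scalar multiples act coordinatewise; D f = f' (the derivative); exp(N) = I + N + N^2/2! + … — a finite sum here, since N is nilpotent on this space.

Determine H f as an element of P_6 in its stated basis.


g(x) = (7/3)x^5 + (61/6)x^4 + (52/3)x^3 + (43/3)x^2 - (4/3)x - 37/6

order-1 term: (35/3)x^4 - 6x^3 - 7
order-2 term: (70/3)x^3 - 9x^2
order-3 term: (70/3)x^2 - 6x
order-4 term: (35/3)x - 3/2
order-5 term: 7/3
the series for exp(D) f terminates at order 5
exp(D) f = (7/3)x^5 + (61/6)x^4 + (52/3)x^3 + (43/3)x^2 - (4/3)x - 37/6


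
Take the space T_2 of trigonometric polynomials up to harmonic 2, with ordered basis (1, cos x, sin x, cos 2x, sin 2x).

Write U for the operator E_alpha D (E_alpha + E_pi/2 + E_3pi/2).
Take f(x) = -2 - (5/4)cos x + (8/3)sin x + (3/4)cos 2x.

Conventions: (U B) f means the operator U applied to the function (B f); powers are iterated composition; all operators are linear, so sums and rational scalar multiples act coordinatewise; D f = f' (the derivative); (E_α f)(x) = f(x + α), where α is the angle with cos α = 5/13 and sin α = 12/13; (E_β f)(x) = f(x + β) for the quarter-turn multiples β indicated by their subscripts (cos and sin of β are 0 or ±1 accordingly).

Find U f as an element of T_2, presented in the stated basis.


E_alpha f = -2 + (103/52)cos x + (85/39)sin x - (357/676)cos 2x - (90/169)sin 2x
E_pi/2 f = -2 + (8/3)cos x + (5/4)sin x - (3/4)cos 2x
E_3pi/2 f = -2 - (8/3)cos x - (5/4)sin x - (3/4)cos 2x
(E_alpha + E_pi/2 + E_3pi/2) f = -6 + (103/52)cos x + (85/39)sin x - (1371/676)cos 2x - (90/169)sin 2x
D (E_alpha + E_pi/2 + E_3pi/2) f = (85/39)cos x - (103/52)sin x - (180/169)cos 2x + (1371/338)sin 2x
E_alpha D (E_alpha + E_pi/2 + E_3pi/2) f = -(502/507)cos x - (1875/676)sin x + (103680/28561)cos 2x - (119949/57122)sin 2x

g(x) = -(502/507)cos x - (1875/676)sin x + (103680/28561)cos 2x - (119949/57122)sin 2x


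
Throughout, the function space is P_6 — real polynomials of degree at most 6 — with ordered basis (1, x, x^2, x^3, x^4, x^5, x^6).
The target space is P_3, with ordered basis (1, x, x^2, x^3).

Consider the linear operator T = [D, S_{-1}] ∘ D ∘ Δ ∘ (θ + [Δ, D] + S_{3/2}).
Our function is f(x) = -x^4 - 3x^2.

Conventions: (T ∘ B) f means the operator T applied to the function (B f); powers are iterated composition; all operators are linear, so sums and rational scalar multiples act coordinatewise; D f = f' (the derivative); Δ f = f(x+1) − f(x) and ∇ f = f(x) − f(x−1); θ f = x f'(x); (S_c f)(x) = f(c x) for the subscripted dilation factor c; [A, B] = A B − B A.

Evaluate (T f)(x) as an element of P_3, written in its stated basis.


the result is g(x) = -435x + 435/2

θ f = -4x^4 - 6x^2
D f = -4x^3 - 6x
Δ D f = -12x^2 - 12x - 10
Δ f = -4x^3 - 6x^2 - 10x - 4
D Δ f = -12x^2 - 12x - 10
[Δ, D] f = 0
S_{3/2} f = -(81/16)x^4 - (27/4)x^2
(θ + [Δ, D] + S_{3/2}) f = -(145/16)x^4 - (51/4)x^2
Δ (θ + [Δ, D] + S_{3/2}) f = -(145/4)x^3 - (435/8)x^2 - (247/4)x - 349/16
D Δ (θ + [Δ, D] + S_{3/2}) f = -(435/4)x^2 - (435/4)x - 247/4
S_{-1} (D ∘ Δ) (θ + [Δ, D] + S_{3/2}) f = -(435/4)x^2 + (435/4)x - 247/4
D S_{-1} (D ∘ Δ) (θ + [Δ, D] + S_{3/2}) f = -(435/2)x + 435/4
D (D ∘ Δ) (θ + [Δ, D] + S_{3/2}) f = -(435/2)x - 435/4
S_{-1} D (D ∘ Δ) (θ + [Δ, D] + S_{3/2}) f = (435/2)x - 435/4
[D, S_{-1}] (D ∘ Δ) (θ + [Δ, D] + S_{3/2}) f = -435x + 435/2


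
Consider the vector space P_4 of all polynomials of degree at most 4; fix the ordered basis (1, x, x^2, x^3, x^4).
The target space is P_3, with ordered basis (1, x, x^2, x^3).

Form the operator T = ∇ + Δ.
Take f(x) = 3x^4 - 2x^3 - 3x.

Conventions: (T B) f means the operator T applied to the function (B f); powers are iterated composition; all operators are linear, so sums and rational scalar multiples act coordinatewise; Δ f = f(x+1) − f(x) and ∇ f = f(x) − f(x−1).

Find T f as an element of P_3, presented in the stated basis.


∇ f = 12x^3 - 24x^2 + 18x - 8
Δ f = 12x^3 + 12x^2 + 6x - 2
(∇ + Δ) f = 24x^3 - 12x^2 + 24x - 10

the image equals g(x) = 24x^3 - 12x^2 + 24x - 10


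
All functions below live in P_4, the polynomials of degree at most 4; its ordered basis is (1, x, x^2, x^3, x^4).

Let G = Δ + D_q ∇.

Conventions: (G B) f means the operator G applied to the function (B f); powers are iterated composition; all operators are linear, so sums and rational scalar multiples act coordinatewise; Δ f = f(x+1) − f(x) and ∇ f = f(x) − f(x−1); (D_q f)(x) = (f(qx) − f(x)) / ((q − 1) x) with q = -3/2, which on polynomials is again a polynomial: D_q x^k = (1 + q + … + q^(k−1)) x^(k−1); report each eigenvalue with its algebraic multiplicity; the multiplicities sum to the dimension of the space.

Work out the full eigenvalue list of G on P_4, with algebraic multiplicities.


λ = 0 (multiplicity 5)

image of 1: 0
image of x: 1
image of x^2: 2x + 3
image of x^3: 3x^2 + (3/2)x - 2
image of x^4: 4x^3 + 13x^2 + 7x + 5
the matrix is upper triangular; its diagonal is (0, 0, 0, 0, 0)
for a triangular matrix the eigenvalues are the diagonal entries, with algebraic multiplicity their repetition count


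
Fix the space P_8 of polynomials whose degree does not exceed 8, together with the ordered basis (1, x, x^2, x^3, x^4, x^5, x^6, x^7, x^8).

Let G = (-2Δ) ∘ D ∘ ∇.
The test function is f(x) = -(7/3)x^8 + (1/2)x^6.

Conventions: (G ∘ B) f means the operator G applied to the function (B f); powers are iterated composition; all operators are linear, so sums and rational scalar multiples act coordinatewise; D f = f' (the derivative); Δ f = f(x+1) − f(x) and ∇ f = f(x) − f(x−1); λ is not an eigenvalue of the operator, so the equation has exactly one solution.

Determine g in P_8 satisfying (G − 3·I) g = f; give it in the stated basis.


write g with unknown coordinates in the stated basis and equate coefficients in (G − 3·I) g = f
solving from the highest basis element down gives g = (7/9)x^8 - (1/6)x^6 - (1568/9)x^5 - (7480/27)x^3 + (62720/9)x^2 - (1388/27)x + 61280/27
check: G g = -(1568/3)x^5 - (7480/9)x^3 + (62720/3)x^2 - (1388/9)x + 61280/9
so G g − 3·g = -(7/3)x^8 + (1/2)x^6 = f ✓

g(x) = (7/9)x^8 - (1/6)x^6 - (1568/9)x^5 - (7480/27)x^3 + (62720/9)x^2 - (1388/27)x + 61280/27


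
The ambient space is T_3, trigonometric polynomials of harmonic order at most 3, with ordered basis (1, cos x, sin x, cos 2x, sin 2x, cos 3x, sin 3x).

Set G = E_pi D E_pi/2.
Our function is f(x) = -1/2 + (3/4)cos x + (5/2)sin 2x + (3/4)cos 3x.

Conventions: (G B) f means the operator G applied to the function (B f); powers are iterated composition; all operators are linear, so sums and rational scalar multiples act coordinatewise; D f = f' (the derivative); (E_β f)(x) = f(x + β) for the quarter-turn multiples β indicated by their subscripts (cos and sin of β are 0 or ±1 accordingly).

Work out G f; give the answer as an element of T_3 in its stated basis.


E_pi/2 f = -1/2 - (3/4)sin x - (5/2)sin 2x + (3/4)sin 3x
D E_pi/2 f = -(3/4)cos x - 5cos 2x + (9/4)cos 3x
E_pi (D E_pi/2) f = (3/4)cos x - 5cos 2x - (9/4)cos 3x

the result is g(x) = (3/4)cos x - 5cos 2x - (9/4)cos 3x


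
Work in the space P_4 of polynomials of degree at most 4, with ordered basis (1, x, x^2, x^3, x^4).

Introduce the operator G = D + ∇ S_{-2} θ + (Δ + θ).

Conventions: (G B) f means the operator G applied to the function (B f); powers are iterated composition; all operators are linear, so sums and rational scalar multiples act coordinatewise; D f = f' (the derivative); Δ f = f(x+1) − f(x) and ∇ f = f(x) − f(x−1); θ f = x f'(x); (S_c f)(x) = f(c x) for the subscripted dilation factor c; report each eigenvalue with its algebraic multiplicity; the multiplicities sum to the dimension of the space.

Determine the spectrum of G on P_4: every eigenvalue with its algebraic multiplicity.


λ = 0 (multiplicity 1), λ = 1 (multiplicity 1), λ = 2 (multiplicity 1), λ = 3 (multiplicity 1), λ = 4 (multiplicity 1)

image of 1: 0
image of x: x
image of x^2: 2x^2 + 20x - 7
image of x^3: 3x^3 - 66x^2 + 75x - 23
image of x^4: 4x^4 + 264x^3 - 378x^2 + 260x - 63
the matrix is upper triangular; its diagonal is (0, 1, 2, 3, 4)
for a triangular matrix the eigenvalues are the diagonal entries, with algebraic multiplicity their repetition count


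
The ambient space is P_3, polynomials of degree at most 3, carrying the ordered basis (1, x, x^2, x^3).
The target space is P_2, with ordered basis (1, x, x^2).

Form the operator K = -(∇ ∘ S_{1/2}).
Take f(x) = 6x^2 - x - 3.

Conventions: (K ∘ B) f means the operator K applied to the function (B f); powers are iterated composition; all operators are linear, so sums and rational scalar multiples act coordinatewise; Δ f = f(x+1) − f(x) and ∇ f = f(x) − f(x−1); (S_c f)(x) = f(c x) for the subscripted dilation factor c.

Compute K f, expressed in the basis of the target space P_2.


S_{1/2} f = (3/2)x^2 - (1/2)x - 3
∇ S_{1/2} f = 3x - 2
(-(∇ ∘ S_{1/2})) f = -3x + 2

the image equals g(x) = -3x + 2


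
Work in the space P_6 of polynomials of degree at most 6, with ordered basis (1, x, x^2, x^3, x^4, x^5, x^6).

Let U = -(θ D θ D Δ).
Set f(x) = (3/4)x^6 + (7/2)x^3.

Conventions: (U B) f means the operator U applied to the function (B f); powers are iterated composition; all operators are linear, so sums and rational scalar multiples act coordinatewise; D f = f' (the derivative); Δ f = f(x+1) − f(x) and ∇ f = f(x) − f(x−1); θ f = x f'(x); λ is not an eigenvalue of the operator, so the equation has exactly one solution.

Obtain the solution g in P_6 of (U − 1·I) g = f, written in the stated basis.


write g with unknown coordinates in the stated basis and equate coefficients in (U − 1·I) g = f
solving from the highest basis element down gives g = -(3/4)x^6 + (2153/2)x^3 + 810x^2 + 180x
check: U g = 1080x^3 + 810x^2 + 180x
so U g − 1·g = (3/4)x^6 + (7/2)x^3 = f ✓

the image equals g(x) = -(3/4)x^6 + (2153/2)x^3 + 810x^2 + 180x


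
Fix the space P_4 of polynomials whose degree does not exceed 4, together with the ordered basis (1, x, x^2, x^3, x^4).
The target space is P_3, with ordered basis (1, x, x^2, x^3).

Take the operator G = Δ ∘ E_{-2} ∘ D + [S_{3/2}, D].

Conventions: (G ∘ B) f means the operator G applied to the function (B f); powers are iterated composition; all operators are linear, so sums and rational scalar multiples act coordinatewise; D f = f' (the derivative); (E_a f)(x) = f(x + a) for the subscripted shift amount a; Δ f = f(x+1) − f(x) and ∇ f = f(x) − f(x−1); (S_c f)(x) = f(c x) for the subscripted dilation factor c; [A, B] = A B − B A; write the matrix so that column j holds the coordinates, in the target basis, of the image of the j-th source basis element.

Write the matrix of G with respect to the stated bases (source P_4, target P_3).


the matrix is [[0, -1/2, 2, -9, 28]; [0, 0, -3/2, 6, -36]; [0, 0, 0, -27/8, 12]; [0, 0, 0, 0, -27/4]] (rows listed top to bottom)

image of 1: 0
image of x: -1/2
image of x^2: -(3/2)x + 2
image of x^3: -(27/8)x^2 + 6x - 9
image of x^4: -(27/4)x^3 + 12x^2 - 36x + 28
each image's coordinates form column j of the matrix


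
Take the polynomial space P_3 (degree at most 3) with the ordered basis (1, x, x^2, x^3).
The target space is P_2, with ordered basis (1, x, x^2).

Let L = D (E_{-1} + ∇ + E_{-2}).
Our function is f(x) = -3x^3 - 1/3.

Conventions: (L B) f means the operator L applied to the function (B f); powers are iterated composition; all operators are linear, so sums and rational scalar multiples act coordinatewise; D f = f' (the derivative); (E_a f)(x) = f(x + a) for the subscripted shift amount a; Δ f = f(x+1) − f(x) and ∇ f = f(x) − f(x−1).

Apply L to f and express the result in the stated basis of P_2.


g(x) = -18x^2 + 36x - 36

E_{-1} f = -3x^3 + 9x^2 - 9x + 8/3
∇ f = -9x^2 + 9x - 3
E_{-2} f = -3x^3 + 18x^2 - 36x + 71/3
(E_{-1} + ∇ + E_{-2}) f = -6x^3 + 18x^2 - 36x + 70/3
D (E_{-1} + ∇ + E_{-2}) f = -18x^2 + 36x - 36


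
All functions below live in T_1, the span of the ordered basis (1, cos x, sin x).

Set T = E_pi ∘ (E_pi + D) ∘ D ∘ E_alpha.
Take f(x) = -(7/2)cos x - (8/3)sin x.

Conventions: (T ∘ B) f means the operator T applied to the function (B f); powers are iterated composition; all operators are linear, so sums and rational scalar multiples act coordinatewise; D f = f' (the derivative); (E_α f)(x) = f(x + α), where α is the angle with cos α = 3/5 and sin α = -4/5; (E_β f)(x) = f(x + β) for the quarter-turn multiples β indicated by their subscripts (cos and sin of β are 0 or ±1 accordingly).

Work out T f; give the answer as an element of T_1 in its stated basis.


E_alpha f = (1/30)cos x - (22/5)sin x
D E_alpha f = -(22/5)cos x - (1/30)sin x
E_pi (D ∘ E_alpha) f = (22/5)cos x + (1/30)sin x
D (D ∘ E_alpha) f = -(1/30)cos x + (22/5)sin x
(E_pi + D) (D ∘ E_alpha) f = (131/30)cos x + (133/30)sin x
E_pi (E_pi + D) (D ∘ E_alpha) f = -(131/30)cos x - (133/30)sin x

the image equals g(x) = -(131/30)cos x - (133/30)sin x


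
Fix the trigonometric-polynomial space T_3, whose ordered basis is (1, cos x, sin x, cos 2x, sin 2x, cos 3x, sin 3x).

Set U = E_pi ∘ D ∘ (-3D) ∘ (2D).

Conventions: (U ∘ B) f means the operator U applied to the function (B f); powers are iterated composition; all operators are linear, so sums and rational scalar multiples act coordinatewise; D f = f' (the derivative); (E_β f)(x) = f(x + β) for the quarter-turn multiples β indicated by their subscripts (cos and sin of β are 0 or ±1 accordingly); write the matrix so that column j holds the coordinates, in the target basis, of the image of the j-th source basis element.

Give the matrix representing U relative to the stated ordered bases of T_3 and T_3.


image of 1: 0
image of cos x: 6sin x
image of sin x: -6cos x
image of cos 2x: -48sin 2x
image of sin 2x: 48cos 2x
image of cos 3x: 162sin 3x
image of sin 3x: -162cos 3x
each image's coordinates form column j of the matrix

the matrix is [[0, 0, 0, 0, 0, 0, 0]; [0, 0, -6, 0, 0, 0, 0]; [0, 6, 0, 0, 0, 0, 0]; [0, 0, 0, 0, 48, 0, 0]; [0, 0, 0, -48, 0, 0, 0]; [0, 0, 0, 0, 0, 0, -162]; [0, 0, 0, 0, 0, 162, 0]] (rows listed top to bottom)


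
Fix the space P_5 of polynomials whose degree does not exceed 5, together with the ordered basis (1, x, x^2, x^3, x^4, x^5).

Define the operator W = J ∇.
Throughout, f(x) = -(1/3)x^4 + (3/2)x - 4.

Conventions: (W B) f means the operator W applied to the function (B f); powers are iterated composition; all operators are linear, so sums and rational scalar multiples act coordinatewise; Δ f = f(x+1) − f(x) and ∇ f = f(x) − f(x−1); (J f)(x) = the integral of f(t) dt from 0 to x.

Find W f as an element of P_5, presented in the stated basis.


∇ f = -(4/3)x^3 + 2x^2 - (4/3)x + 11/6
J ∇ f = -(1/3)x^4 + (2/3)x^3 - (2/3)x^2 + (11/6)x

the result is g(x) = -(1/3)x^4 + (2/3)x^3 - (2/3)x^2 + (11/6)x


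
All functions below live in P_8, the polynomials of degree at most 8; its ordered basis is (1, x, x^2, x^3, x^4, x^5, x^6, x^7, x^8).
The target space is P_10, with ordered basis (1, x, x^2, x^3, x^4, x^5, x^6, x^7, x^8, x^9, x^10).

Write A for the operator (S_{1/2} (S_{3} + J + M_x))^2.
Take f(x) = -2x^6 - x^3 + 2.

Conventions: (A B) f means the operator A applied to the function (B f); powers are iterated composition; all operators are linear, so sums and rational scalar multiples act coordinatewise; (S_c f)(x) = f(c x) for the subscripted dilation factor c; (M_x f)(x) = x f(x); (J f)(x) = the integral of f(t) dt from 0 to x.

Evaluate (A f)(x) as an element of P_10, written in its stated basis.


S_{3} f = -1458x^6 - 27x^3 + 2
J f = -(2/7)x^7 - (1/4)x^4 + 2x
M_x f = -2x^7 - x^4 + 2x
(S_{3} + J + M_x) f = -(16/7)x^7 - 1458x^6 - (5/4)x^4 - 27x^3 + 4x + 2
S_{1/2} (S_{3} + J + M_x) f = -(1/56)x^7 - (729/32)x^6 - (5/64)x^4 - (27/8)x^3 + 2x + 2
S_{3} (S_{1/2} (S_{3} + J + M_x)) f = -(2187/56)x^7 - (531441/32)x^6 - (405/64)x^4 - (729/8)x^3 + 6x + 2
J (S_{1/2} (S_{3} + J + M_x)) f = -(1/448)x^8 - (729/224)x^7 - (1/64)x^5 - (27/32)x^4 + x^2 + 2x
M_x (S_{1/2} (S_{3} + J + M_x)) f = -(1/56)x^8 - (729/32)x^7 - (5/64)x^5 - (27/8)x^4 + 2x^2 + 2x
(S_{3} + J + M_x) (S_{1/2} (S_{3} + J + M_x)) f = -(9/448)x^8 - (3645/56)x^7 - (531441/32)x^6 - (3/32)x^5 - (675/64)x^4 - (729/8)x^3 + 3x^2 + 10x + 2
S_{1/2} (S_{3} + J + M_x) (S_{1/2} (S_{3} + J + M_x)) f = -(9/114688)x^8 - (3645/7168)x^7 - (531441/2048)x^6 - (3/1024)x^5 - (675/1024)x^4 - (729/64)x^3 + (3/4)x^2 + 5x + 2

the image equals g(x) = -(9/114688)x^8 - (3645/7168)x^7 - (531441/2048)x^6 - (3/1024)x^5 - (675/1024)x^4 - (729/64)x^3 + (3/4)x^2 + 5x + 2


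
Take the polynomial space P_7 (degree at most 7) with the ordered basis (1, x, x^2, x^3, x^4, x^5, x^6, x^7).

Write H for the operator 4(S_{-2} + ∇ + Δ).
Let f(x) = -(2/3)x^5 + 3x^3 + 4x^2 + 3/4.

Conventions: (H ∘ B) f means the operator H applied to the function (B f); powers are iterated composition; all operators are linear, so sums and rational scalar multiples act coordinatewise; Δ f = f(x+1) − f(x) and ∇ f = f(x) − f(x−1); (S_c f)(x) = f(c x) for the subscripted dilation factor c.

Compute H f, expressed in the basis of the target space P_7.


g(x) = (256/3)x^5 - (80/3)x^4 - 96x^3 + (248/3)x^2 + 64x + 65/3

S_{-2} f = (64/3)x^5 - 24x^3 + 16x^2 + 3/4
∇ f = -(10/3)x^4 + (20/3)x^3 + (7/3)x^2 + (7/3)x - 5/3
Δ f = -(10/3)x^4 - (20/3)x^3 + (7/3)x^2 + (41/3)x + 19/3
(S_{-2} + ∇ + Δ) f = (64/3)x^5 - (20/3)x^4 - 24x^3 + (62/3)x^2 + 16x + 65/12
(4(S_{-2} + ∇ + Δ)) f = (256/3)x^5 - (80/3)x^4 - 96x^3 + (248/3)x^2 + 64x + 65/3


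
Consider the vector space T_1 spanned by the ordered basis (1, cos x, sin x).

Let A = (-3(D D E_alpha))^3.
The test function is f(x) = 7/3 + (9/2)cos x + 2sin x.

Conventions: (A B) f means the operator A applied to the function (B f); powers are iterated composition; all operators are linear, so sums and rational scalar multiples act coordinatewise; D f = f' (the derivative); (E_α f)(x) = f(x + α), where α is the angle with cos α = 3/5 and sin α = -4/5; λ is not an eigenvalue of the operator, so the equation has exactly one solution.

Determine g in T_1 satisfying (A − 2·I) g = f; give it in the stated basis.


g(x) = -7/6 - (25929/208522)cos x - (12164/104261)sin x

write g with unknown coordinates in the stated basis and equate coefficients in (A − 2·I) g = f
solving from the highest basis element down gives g = -7/6 - (25929/208522)cos x - (12164/104261)sin x
check: A g = (886491/208522)cos x + (184194/104261)sin x
so A g − 2·g = 7/3 + (9/2)cos x + 2sin x = f ✓


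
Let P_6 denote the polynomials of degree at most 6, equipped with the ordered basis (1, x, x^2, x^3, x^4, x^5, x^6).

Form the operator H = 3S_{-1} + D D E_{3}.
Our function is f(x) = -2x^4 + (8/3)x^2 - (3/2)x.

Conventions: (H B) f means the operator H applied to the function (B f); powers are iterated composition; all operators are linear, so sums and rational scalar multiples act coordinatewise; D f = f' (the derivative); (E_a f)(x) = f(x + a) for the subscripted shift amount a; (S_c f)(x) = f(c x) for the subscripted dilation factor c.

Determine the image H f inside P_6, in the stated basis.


g(x) = -6x^4 - 16x^2 - (279/2)x - 632/3

S_{-1} f = -2x^4 + (8/3)x^2 + (3/2)x
(3S_{-1}) f = -6x^4 + 8x^2 + (9/2)x
E_{3} f = -2x^4 - 24x^3 - (316/3)x^2 - (403/2)x - 285/2
D E_{3} f = -8x^3 - 72x^2 - (632/3)x - 403/2
D D E_{3} f = -24x^2 - 144x - 632/3
(3S_{-1} + D D E_{3}) f = -6x^4 - 16x^2 - (279/2)x - 632/3


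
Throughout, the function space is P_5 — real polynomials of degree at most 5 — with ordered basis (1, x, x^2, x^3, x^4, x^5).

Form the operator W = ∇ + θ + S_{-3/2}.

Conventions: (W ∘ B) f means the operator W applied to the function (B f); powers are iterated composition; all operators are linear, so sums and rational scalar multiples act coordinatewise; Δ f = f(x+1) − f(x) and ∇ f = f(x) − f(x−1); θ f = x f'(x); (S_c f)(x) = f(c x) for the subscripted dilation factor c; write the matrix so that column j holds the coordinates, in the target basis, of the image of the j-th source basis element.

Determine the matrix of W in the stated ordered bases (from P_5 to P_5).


the matrix is [[1, 1, -1, 1, -1, 1]; [0, -1/2, 2, -3, 4, -5]; [0, 0, 17/4, 3, -6, 10]; [0, 0, 0, -3/8, 4, -10]; [0, 0, 0, 0, 145/16, 5]; [0, 0, 0, 0, 0, -83/32]] (rows listed top to bottom)

image of 1: 1
image of x: -(1/2)x + 1
image of x^2: (17/4)x^2 + 2x - 1
image of x^3: -(3/8)x^3 + 3x^2 - 3x + 1
image of x^4: (145/16)x^4 + 4x^3 - 6x^2 + 4x - 1
image of x^5: -(83/32)x^5 + 5x^4 - 10x^3 + 10x^2 - 5x + 1
each image's coordinates form column j of the matrix


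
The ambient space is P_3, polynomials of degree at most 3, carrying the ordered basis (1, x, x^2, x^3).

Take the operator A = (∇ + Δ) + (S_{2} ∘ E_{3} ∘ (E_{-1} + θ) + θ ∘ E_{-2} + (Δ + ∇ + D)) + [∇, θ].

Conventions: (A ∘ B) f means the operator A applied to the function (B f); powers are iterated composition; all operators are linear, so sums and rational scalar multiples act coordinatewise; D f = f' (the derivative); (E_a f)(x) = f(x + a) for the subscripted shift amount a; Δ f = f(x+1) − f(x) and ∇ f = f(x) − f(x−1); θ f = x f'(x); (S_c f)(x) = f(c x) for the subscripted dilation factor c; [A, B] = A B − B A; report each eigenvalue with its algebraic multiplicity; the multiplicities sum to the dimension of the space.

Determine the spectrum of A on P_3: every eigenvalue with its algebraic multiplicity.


image of 1: 1
image of x: 5x + 11
image of x^2: 14x^2 + 40x + 20
image of x^3: 35x^3 + 138x^2 + 192x + 96
the matrix is upper triangular; its diagonal is (1, 5, 14, 35)
for a triangular matrix the eigenvalues are the diagonal entries, with algebraic multiplicity their repetition count

λ = 1 (multiplicity 1), λ = 5 (multiplicity 1), λ = 14 (multiplicity 1), λ = 35 (multiplicity 1)


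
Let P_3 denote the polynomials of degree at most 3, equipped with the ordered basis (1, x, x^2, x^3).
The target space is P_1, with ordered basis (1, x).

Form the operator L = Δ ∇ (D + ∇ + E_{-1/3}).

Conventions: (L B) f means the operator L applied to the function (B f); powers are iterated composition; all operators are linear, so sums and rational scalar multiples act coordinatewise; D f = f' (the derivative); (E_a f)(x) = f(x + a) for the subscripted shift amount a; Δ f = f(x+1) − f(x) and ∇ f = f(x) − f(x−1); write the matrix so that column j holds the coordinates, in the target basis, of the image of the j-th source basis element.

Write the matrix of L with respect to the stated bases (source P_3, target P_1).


image of 1: 0
image of x: 0
image of x^2: 2
image of x^3: 6x + 10
each image's coordinates form column j of the matrix

the matrix is [[0, 0, 2, 10]; [0, 0, 0, 6]] (rows listed top to bottom)


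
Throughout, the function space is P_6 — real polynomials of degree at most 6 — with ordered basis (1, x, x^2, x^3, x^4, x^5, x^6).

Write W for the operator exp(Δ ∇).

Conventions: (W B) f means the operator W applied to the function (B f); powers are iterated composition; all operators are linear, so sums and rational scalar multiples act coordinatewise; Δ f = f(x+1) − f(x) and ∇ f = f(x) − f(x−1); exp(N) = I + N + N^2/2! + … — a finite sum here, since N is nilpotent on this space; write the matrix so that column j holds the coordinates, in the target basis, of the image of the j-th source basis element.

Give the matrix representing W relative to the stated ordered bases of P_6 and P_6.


the matrix is [[1, 0, 2, 0, 14, 0, 182]; [0, 1, 0, 6, 0, 70, 0]; [0, 0, 1, 0, 12, 0, 210]; [0, 0, 0, 1, 0, 20, 0]; [0, 0, 0, 0, 1, 0, 30]; [0, 0, 0, 0, 0, 1, 0]; [0, 0, 0, 0, 0, 0, 1]] (rows listed top to bottom)

image of 1: 1
image of x: x
image of x^2: x^2 + 2
image of x^3: x^3 + 6x
image of x^4: x^4 + 12x^2 + 14
image of x^5: x^5 + 20x^3 + 70x
image of x^6: x^6 + 30x^4 + 210x^2 + 182
each image's coordinates form column j of the matrix


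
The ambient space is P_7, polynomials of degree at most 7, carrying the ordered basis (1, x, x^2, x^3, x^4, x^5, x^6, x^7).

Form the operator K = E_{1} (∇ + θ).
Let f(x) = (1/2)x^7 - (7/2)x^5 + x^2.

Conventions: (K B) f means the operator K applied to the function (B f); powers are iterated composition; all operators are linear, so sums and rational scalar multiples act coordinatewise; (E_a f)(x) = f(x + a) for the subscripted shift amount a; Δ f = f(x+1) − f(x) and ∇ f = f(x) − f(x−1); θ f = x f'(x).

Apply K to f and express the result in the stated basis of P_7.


the image equals g(x) = (7/2)x^7 + 28x^6 + (133/2)x^5 + 35x^4 - 70x^3 - 124x^2 - 71x - 14

∇ f = (7/2)x^6 - (21/2)x^5 + (35/2)x^3 - (49/2)x^2 + 16x - 4
θ f = (7/2)x^7 - (35/2)x^5 + 2x^2
(∇ + θ) f = (7/2)x^7 + (7/2)x^6 - 28x^5 + (35/2)x^3 - (45/2)x^2 + 16x - 4
E_{1} (∇ + θ) f = (7/2)x^7 + 28x^6 + (133/2)x^5 + 35x^4 - 70x^3 - 124x^2 - 71x - 14


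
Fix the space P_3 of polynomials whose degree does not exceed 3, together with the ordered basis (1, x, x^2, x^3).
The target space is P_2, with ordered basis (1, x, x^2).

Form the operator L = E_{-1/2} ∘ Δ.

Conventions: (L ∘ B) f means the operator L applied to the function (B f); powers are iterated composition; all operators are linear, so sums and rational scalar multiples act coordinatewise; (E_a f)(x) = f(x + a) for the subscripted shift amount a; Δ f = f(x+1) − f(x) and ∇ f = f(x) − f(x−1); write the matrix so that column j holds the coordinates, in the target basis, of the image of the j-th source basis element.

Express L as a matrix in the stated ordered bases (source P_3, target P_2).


the matrix is [[0, 1, 0, 1/4]; [0, 0, 2, 0]; [0, 0, 0, 3]] (rows listed top to bottom)

image of 1: 0
image of x: 1
image of x^2: 2x
image of x^3: 3x^2 + 1/4
each image's coordinates form column j of the matrix


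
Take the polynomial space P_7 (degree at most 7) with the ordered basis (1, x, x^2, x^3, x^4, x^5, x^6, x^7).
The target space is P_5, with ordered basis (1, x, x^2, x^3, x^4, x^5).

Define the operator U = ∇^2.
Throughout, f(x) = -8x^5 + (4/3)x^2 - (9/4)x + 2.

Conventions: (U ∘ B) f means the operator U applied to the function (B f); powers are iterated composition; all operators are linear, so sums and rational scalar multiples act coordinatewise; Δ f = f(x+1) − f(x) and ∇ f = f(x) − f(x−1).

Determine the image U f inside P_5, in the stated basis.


∇ f = -40x^4 + 80x^3 - 80x^2 + (128/3)x - 139/12
∇ ∇ f = -160x^3 + 480x^2 - 560x + 728/3

g(x) = -160x^3 + 480x^2 - 560x + 728/3


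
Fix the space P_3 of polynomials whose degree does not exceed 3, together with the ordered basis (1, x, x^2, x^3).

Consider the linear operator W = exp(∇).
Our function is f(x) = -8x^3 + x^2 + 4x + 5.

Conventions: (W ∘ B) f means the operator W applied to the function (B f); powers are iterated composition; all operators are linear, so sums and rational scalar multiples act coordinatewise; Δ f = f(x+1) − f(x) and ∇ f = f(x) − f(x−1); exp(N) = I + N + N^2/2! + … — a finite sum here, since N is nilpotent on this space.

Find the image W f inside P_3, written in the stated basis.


the image equals g(x) = -8x^3 - 23x^2 + 6x + 17

order-1 term: -24x^2 + 26x - 5
order-2 term: -24x + 25
order-3 term: -8
the series for exp(∇) f terminates at order 3
exp(∇) f = -8x^3 - 23x^2 + 6x + 17


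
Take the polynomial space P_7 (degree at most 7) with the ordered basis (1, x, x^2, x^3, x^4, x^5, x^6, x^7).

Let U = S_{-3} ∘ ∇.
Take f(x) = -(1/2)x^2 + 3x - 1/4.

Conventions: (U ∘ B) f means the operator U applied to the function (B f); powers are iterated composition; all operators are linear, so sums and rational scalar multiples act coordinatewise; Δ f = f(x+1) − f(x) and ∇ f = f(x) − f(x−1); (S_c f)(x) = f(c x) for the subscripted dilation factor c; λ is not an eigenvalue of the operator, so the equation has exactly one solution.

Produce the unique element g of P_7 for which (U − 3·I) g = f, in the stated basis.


write g with unknown coordinates in the stated basis and equate coefficients in (U − 3·I) g = f
solving from the highest basis element down gives g = (1/6)x^2 - (4/3)x - 5/12
check: U g = -x - 3/2
so U g − 3·g = -(1/2)x^2 + 3x - 1/4 = f ✓

g(x) = (1/6)x^2 - (4/3)x - 5/12
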